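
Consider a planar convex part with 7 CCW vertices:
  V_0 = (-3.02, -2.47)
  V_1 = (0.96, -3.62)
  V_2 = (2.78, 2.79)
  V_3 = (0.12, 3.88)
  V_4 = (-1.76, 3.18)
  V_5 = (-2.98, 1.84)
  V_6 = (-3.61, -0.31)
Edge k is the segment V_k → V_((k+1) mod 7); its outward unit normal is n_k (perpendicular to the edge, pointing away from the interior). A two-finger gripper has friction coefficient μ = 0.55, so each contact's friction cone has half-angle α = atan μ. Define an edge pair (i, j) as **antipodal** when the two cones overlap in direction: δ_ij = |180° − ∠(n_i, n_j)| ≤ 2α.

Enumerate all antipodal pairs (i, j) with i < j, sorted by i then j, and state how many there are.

count = 7; pairs: (0,2), (0,3), (1,3), (1,4), (1,5), (1,6), (2,6)

α = atan 0.55 = 28.81°;  2α = 57.62°
n_0 = (-0.2776, -0.9607)
n_1 = (+0.9620, -0.2731)
n_2 = (+0.3792, +0.9253)
n_3 = (-0.3489, +0.9371)
n_4 = (-0.7394, +0.6732)
n_5 = (-0.9596, +0.2812)
n_6 = (-0.9647, -0.2635)
  (0,1): δ = 89.73°  ·
  (0,2): δ = 6.17°  ✓
  (0,3): δ = 36.54°  ✓
  (0,4): δ = 63.80°  ·
  (0,5): δ = 89.78°  ·
  (0,6): δ = 121.39°  ·
  (1,2): δ = 96.43°  ·
  (1,3): δ = 53.73°  ✓
  (1,4): δ = 26.47°  ✓
  (1,5): δ = 0.48°  ✓
  (1,6): δ = 31.13°  ✓
  (2,3): δ = 137.30°  ·
  (2,4): δ = 110.03°  ·
  (2,5): δ = 84.05°  ·
  (2,6): δ = 52.44°  ✓
  (3,4): δ = 152.74°  ·
  (3,5): δ = 126.75°  ·
  (3,6): δ = 95.14°  ·
  (4,5): δ = 154.02°  ·
  (4,6): δ = 122.41°  ·
  (5,6): δ = 148.39°  ·
antipodal pairs: 7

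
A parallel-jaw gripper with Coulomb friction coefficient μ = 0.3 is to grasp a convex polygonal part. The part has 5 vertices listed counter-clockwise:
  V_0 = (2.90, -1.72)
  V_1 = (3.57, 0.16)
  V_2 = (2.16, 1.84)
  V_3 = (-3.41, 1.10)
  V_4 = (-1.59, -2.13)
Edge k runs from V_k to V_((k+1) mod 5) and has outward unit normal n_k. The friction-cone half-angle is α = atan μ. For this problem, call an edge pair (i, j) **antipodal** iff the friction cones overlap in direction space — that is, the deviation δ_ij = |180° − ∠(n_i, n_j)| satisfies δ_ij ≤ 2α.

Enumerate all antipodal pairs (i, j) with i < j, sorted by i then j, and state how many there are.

count = 2; pairs: (1,3), (2,4)

α = atan 0.3 = 16.70°;  2α = 33.40°
n_0 = (+0.9420, -0.3357)
n_1 = (+0.7660, +0.6429)
n_2 = (-0.1317, +0.9913)
n_3 = (-0.8712, -0.4909)
n_4 = (+0.0909, -0.9959)
  (0,1): δ = 120.38°  ·
  (0,2): δ = 62.82°  ·
  (0,3): δ = 49.02°  ·
  (0,4): δ = 114.83°  ·
  (1,2): δ = 122.44°  ·
  (1,3): δ = 10.61°  ✓
  (1,4): δ = 55.21°  ·
  (2,3): δ = 68.17°  ·
  (2,4): δ = 2.35°  ✓
  (3,4): δ = 114.18°  ·
antipodal pairs: 2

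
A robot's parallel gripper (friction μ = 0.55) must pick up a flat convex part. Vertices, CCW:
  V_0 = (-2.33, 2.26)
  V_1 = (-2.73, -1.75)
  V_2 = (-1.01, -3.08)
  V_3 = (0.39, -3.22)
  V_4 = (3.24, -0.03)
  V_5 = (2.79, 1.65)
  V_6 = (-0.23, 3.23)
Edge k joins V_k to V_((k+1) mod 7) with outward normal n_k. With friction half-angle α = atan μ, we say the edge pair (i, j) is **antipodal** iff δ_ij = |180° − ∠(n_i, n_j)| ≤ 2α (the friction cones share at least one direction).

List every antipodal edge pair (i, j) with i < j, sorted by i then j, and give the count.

α = atan 0.55 = 28.81°;  2α = 57.62°
n_0 = (-0.9951, +0.0993)
n_1 = (-0.6117, -0.7911)
n_2 = (-0.0995, -0.9950)
n_3 = (+0.7457, -0.6662)
n_4 = (+0.9659, +0.2587)
n_5 = (+0.4636, +0.8861)
n_6 = (-0.4193, +0.9078)
  (0,1): δ = 122.02°  ·
  (0,2): δ = 90.01°  ·
  (0,3): δ = 36.08°  ✓
  (0,4): δ = 20.69°  ✓
  (0,5): δ = 68.08°  ·
  (0,6): δ = 120.49°  ·
  (1,2): δ = 148.00°  ·
  (1,3): δ = 94.06°  ·
  (1,4): δ = 37.29°  ✓
  (1,5): δ = 10.10°  ✓
  (1,6): δ = 62.51°  ·
  (2,3): δ = 126.07°  ·
  (2,4): δ = 69.29°  ·
  (2,5): δ = 21.91°  ✓
  (2,6): δ = 30.50°  ✓
  (3,4): δ = 123.23°  ·
  (3,5): δ = 75.84°  ·
  (3,6): δ = 23.43°  ✓
  (4,5): δ = 132.61°  ·
  (4,6): δ = 80.20°  ·
  (5,6): δ = 127.59°  ·
antipodal pairs: 7

count = 7; pairs: (0,3), (0,4), (1,4), (1,5), (2,5), (2,6), (3,6)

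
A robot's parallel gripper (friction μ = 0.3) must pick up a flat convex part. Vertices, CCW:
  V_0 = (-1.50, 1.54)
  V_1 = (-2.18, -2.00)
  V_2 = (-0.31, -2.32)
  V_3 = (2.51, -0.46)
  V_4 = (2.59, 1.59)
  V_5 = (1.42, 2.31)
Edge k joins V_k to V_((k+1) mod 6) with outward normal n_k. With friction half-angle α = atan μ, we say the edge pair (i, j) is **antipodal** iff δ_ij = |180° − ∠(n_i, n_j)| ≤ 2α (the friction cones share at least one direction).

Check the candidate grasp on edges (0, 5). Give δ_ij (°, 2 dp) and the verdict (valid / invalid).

α = atan 0.3 = 16.70°;  2α = 33.40°
edge 0: e_0 = (-0.68, -3.54);  n_0 = (-0.9820, +0.1886)
edge 5: e_5 = (-2.92, -0.77);  n_5 = (-0.2550, +0.9669)
∠(n_0, n_5) = 64.35°
δ = |180° − 64.35°| = 115.65°
115.65° > 2α = 33.40°  →  invalid

δ = 115.65°, invalid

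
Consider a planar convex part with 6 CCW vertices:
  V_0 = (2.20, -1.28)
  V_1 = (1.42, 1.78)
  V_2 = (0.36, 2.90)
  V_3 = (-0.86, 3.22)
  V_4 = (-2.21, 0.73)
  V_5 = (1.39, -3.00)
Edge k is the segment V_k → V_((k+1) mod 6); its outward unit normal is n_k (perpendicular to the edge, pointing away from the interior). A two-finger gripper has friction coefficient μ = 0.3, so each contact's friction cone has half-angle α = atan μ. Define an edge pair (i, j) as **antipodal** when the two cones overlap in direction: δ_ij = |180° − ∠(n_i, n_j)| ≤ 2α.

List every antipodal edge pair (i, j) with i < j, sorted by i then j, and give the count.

α = atan 0.3 = 16.70°;  2α = 33.40°
n_0 = (+0.9690, +0.2470)
n_1 = (+0.7263, +0.6874)
n_2 = (+0.2537, +0.9673)
n_3 = (-0.8791, +0.4766)
n_4 = (-0.7195, -0.6945)
n_5 = (+0.9047, -0.4261)
  (0,1): δ = 150.88°  ·
  (0,2): δ = 119.00°  ·
  (0,3): δ = 42.77°  ·
  (0,4): δ = 29.68°  ✓
  (0,5): δ = 140.48°  ·
  (1,2): δ = 148.12°  ·
  (1,3): δ = 71.89°  ·
  (1,4): δ = 0.56°  ✓
  (1,5): δ = 111.36°  ·
  (2,3): δ = 103.77°  ·
  (2,4): δ = 31.32°  ✓
  (2,5): δ = 79.48°  ·
  (3,4): δ = 107.55°  ·
  (3,5): δ = 3.25°  ✓
  (4,5): δ = 69.20°  ·
antipodal pairs: 4

count = 4; pairs: (0,4), (1,4), (2,4), (3,5)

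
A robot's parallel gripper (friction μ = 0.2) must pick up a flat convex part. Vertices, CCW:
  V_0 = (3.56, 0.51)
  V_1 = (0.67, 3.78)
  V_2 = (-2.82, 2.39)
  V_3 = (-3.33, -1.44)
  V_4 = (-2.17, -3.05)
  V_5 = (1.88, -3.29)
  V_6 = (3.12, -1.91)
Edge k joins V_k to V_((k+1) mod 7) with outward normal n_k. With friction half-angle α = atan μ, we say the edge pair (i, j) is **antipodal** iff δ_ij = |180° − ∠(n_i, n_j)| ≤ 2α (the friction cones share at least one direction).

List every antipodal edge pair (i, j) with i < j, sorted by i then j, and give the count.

count = 2; pairs: (0,3), (2,6)

α = atan 0.2 = 11.31°;  2α = 22.62°
n_0 = (+0.7493, +0.6622)
n_1 = (-0.3700, +0.9290)
n_2 = (-0.9913, +0.1320)
n_3 = (-0.8113, -0.5846)
n_4 = (-0.0592, -0.9982)
n_5 = (+0.7438, -0.6684)
n_6 = (+0.9839, -0.1789)
  (0,1): δ = 109.75°  ·
  (0,2): δ = 49.05°  ·
  (0,3): δ = 5.70°  ✓
  (0,4): δ = 45.14°  ·
  (0,5): δ = 96.59°  ·
  (0,6): δ = 128.23°  ·
  (1,2): δ = 119.30°  ·
  (1,3): δ = 75.94°  ·
  (1,4): δ = 25.11°  ·
  (1,5): δ = 26.34°  ·
  (1,6): δ = 57.98°  ·
  (2,3): δ = 136.64°  ·
  (2,4): δ = 85.81°  ·
  (2,5): δ = 34.36°  ·
  (2,6): δ = 2.72°  ✓
  (3,4): δ = 129.16°  ·
  (3,5): δ = 77.71°  ·
  (3,6): δ = 46.08°  ·
  (4,5): δ = 128.55°  ·
  (4,6): δ = 96.91°  ·
  (5,6): δ = 148.36°  ·
antipodal pairs: 2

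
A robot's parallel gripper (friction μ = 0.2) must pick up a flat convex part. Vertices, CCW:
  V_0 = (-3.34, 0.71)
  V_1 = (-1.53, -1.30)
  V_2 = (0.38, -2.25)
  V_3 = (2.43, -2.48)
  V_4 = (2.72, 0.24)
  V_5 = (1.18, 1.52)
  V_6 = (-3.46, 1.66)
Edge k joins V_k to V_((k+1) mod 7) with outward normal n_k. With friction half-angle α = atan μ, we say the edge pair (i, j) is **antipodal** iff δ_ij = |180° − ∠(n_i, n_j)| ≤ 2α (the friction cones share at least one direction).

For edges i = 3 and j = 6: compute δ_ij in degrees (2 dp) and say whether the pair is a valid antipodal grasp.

α = atan 0.2 = 11.31°;  2α = 22.62°
edge 3: e_3 = (+0.29, +2.72);  n_3 = (+0.9944, -0.1060)
edge 6: e_6 = (+0.12, -0.95);  n_6 = (-0.9921, -0.1253)
∠(n_3, n_6) = 166.72°
δ = |180° − 166.72°| = 13.28°
13.28° ≤ 2α = 22.62°  →  valid

δ = 13.28°, valid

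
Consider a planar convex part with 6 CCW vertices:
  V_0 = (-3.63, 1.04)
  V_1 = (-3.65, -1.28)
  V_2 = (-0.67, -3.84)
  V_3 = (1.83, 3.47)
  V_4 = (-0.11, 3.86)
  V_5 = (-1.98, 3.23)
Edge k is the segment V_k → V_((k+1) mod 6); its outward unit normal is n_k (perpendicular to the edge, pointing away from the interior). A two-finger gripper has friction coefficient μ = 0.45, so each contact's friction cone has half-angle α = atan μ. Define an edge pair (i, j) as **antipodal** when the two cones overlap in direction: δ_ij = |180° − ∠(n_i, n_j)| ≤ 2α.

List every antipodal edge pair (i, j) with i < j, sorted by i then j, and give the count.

count = 3; pairs: (0,2), (1,3), (2,5)

α = atan 0.45 = 24.23°;  2α = 48.46°
n_0 = (-1.0000, +0.0086)
n_1 = (-0.6516, -0.7585)
n_2 = (+0.9462, -0.3236)
n_3 = (+0.1971, +0.9804)
n_4 = (-0.3193, +0.9477)
n_5 = (-0.7987, +0.6017)
  (0,1): δ = 130.17°  ·
  (0,2): δ = 18.39°  ✓
  (0,3): δ = 79.13°  ·
  (0,4): δ = 109.11°  ·
  (0,5): δ = 143.50°  ·
  (1,2): δ = 68.22°  ·
  (1,3): δ = 29.30°  ✓
  (1,4): δ = 59.28°  ·
  (1,5): δ = 93.67°  ·
  (2,3): δ = 82.49°  ·
  (2,4): δ = 52.50°  ·
  (2,5): δ = 18.11°  ✓
  (3,4): δ = 150.01°  ·
  (3,5): δ = 115.63°  ·
  (4,5): δ = 145.61°  ·
antipodal pairs: 3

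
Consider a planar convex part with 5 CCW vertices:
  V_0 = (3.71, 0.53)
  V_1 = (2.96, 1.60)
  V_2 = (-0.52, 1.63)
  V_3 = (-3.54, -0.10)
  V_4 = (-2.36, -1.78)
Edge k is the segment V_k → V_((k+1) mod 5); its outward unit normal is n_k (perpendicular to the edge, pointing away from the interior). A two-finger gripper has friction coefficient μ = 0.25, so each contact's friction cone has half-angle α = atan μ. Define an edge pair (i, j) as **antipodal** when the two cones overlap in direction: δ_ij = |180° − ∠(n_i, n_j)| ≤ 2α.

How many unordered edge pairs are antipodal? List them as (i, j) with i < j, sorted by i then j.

α = atan 0.25 = 14.04°;  2α = 28.07°
n_0 = (+0.8189, +0.5740)
n_1 = (+0.0086, +1.0000)
n_2 = (-0.4971, +0.8677)
n_3 = (-0.8183, -0.5748)
n_4 = (+0.3557, -0.9346)
  (0,1): δ = 125.52°  ·
  (0,2): δ = 95.22°  ·
  (0,3): δ = 0.06°  ✓
  (0,4): δ = 75.81°  ·
  (1,2): δ = 149.70°  ·
  (1,3): δ = 54.42°  ·
  (1,4): δ = 21.33°  ✓
  (2,3): δ = 84.72°  ·
  (2,4): δ = 8.97°  ✓
  (3,4): δ = 104.25°  ·
antipodal pairs: 3

count = 3; pairs: (0,3), (1,4), (2,4)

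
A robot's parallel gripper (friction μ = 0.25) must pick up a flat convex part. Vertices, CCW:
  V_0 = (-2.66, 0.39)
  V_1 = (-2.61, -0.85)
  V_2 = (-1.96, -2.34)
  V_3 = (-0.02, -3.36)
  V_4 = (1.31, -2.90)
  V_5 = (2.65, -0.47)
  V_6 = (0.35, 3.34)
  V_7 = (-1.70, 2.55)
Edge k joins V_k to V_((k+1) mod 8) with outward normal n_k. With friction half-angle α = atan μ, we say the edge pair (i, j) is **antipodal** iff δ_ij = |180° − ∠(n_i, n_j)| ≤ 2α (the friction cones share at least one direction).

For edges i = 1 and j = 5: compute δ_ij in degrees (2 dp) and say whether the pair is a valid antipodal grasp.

δ = 7.55°, valid

α = atan 0.25 = 14.04°;  2α = 28.07°
edge 1: e_1 = (+0.65, -1.49);  n_1 = (-0.9166, -0.3999)
edge 5: e_5 = (-2.30, +3.81);  n_5 = (+0.8561, +0.5168)
∠(n_1, n_5) = 172.45°
δ = |180° − 172.45°| = 7.55°
7.55° ≤ 2α = 28.07°  →  valid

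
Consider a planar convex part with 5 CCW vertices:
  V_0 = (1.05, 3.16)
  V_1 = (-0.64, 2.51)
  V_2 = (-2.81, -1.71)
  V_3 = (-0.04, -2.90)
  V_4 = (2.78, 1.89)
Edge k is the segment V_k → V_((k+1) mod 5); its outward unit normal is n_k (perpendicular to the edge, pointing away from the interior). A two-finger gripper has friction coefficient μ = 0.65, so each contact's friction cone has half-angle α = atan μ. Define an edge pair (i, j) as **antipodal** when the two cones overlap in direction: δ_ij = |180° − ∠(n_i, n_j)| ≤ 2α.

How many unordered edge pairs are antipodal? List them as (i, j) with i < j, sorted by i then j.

α = atan 0.65 = 33.02°;  2α = 66.05°
n_0 = (-0.3590, +0.9333)
n_1 = (-0.8893, +0.4573)
n_2 = (-0.3947, -0.9188)
n_3 = (+0.8617, -0.5073)
n_4 = (+0.5918, +0.8061)
  (0,1): δ = 138.25°  ·
  (0,2): δ = 44.29°  ✓
  (0,3): δ = 38.48°  ✓
  (0,4): δ = 122.68°  ·
  (1,2): δ = 86.04°  ·
  (1,3): δ = 3.27°  ✓
  (1,4): δ = 80.93°  ·
  (2,3): δ = 97.24°  ·
  (2,4): δ = 13.03°  ✓
  (3,4): δ = 95.80°  ·
antipodal pairs: 4

count = 4; pairs: (0,2), (0,3), (1,3), (2,4)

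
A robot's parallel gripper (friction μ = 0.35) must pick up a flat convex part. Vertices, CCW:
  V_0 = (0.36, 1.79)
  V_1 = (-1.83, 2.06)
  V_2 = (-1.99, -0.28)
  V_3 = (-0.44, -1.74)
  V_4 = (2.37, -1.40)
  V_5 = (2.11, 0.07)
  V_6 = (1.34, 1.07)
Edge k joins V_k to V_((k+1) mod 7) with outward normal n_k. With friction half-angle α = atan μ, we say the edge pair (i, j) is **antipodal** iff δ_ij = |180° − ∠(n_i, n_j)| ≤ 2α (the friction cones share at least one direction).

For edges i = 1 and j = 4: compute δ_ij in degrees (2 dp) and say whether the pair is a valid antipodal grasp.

δ = 13.94°, valid

α = atan 0.35 = 19.29°;  2α = 38.58°
edge 1: e_1 = (-0.16, -2.34);  n_1 = (-0.9977, +0.0682)
edge 4: e_4 = (-0.26, +1.47);  n_4 = (+0.9847, +0.1742)
∠(n_1, n_4) = 166.06°
δ = |180° − 166.06°| = 13.94°
13.94° ≤ 2α = 38.58°  →  valid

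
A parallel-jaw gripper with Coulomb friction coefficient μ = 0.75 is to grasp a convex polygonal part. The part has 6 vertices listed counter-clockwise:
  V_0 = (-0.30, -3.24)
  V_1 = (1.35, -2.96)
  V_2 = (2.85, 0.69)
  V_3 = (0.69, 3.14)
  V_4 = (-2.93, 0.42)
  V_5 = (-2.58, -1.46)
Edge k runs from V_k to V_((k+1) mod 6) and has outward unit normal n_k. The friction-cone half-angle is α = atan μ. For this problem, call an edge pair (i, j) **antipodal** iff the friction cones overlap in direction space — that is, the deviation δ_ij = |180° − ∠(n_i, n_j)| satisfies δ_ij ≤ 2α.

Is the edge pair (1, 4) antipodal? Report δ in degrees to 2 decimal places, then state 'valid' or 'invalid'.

α = atan 0.75 = 36.87°;  2α = 73.74°
edge 1: e_1 = (+1.50, +3.65);  n_1 = (+0.9249, -0.3801)
edge 4: e_4 = (+0.35, -1.88);  n_4 = (-0.9831, -0.1830)
∠(n_1, n_4) = 147.11°
δ = |180° − 147.11°| = 32.89°
32.89° ≤ 2α = 73.74°  →  valid

δ = 32.89°, valid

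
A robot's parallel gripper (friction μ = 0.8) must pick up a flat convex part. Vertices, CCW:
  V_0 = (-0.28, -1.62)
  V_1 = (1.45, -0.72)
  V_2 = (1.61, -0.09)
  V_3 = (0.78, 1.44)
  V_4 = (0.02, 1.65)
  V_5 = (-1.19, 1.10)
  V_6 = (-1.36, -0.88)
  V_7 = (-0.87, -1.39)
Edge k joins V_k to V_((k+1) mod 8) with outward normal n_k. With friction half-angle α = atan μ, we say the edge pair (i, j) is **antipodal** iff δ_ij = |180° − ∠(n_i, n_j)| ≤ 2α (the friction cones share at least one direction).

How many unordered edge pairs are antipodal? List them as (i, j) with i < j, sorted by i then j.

count = 13; pairs: (0,3), (0,4), (0,5), (1,4), (1,5), (1,6), (2,5), (2,6), (2,7), (3,6), (3,7), (4,6), (4,7)

α = atan 0.8 = 38.66°;  2α = 77.32°
n_0 = (+0.4615, -0.8871)
n_1 = (+0.9692, -0.2462)
n_2 = (+0.8790, +0.4768)
n_3 = (+0.2663, +0.9639)
n_4 = (-0.4138, +0.9104)
n_5 = (-0.9963, +0.0855)
n_6 = (-0.7211, -0.6928)
n_7 = (-0.3632, -0.9317)
  (0,1): δ = 131.73°  ·
  (0,2): δ = 89.01°  ·
  (0,3): δ = 42.93°  ✓
  (0,4): δ = 3.04°  ✓
  (0,5): δ = 57.61°  ✓
  (0,6): δ = 106.37°  ·
  (0,7): δ = 131.22°  ·
  (1,2): δ = 137.27°  ·
  (1,3): δ = 91.20°  ·
  (1,4): δ = 51.31°  ✓
  (1,5): δ = 9.34°  ✓
  (1,6): δ = 58.10°  ✓
  (1,7): δ = 82.95°  ·
  (2,3): δ = 133.93°  ·
  (2,4): δ = 94.04°  ·
  (2,5): δ = 33.39°  ✓
  (2,6): δ = 15.38°  ✓
  (2,7): δ = 40.22°  ✓
  (3,4): δ = 140.11°  ·
  (3,5): δ = 79.46°  ·
  (3,6): δ = 30.70°  ✓
  (3,7): δ = 5.85°  ✓
  (4,5): δ = 119.35°  ·
  (4,6): δ = 70.59°  ✓
  (4,7): δ = 45.74°  ✓
  (5,6): δ = 131.24°  ·
  (5,7): δ = 106.39°  ·
  (6,7): δ = 155.15°  ·
antipodal pairs: 13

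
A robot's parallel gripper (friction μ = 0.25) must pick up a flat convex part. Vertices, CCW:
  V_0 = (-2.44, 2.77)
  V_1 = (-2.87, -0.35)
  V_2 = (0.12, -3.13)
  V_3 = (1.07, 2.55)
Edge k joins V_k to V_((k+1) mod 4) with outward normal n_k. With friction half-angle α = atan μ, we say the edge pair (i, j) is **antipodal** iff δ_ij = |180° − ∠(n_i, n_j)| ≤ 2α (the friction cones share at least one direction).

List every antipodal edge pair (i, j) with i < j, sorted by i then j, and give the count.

count = 1; pairs: (0,2)

α = atan 0.25 = 14.04°;  2α = 28.07°
n_0 = (-0.9906, +0.1365)
n_1 = (-0.6809, -0.7324)
n_2 = (+0.9863, -0.1650)
n_3 = (+0.0626, +0.9980)
  (0,1): δ = 125.07°  ·
  (0,2): δ = 1.65°  ✓
  (0,3): δ = 94.26°  ·
  (1,2): δ = 56.58°  ·
  (1,3): δ = 39.33°  ·
  (2,3): δ = 84.09°  ·
antipodal pairs: 1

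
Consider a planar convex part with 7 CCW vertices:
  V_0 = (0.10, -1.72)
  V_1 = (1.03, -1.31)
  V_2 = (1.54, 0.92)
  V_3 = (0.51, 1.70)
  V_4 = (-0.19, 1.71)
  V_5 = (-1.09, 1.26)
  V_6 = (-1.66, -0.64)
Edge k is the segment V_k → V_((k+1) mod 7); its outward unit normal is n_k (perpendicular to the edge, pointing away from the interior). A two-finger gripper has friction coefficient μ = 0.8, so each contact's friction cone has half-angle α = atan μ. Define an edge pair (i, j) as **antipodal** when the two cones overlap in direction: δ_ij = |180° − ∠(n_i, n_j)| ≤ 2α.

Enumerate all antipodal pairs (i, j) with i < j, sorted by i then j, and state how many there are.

α = atan 0.8 = 38.66°;  2α = 77.32°
n_0 = (+0.4034, -0.9150)
n_1 = (+0.9748, -0.2229)
n_2 = (+0.6037, +0.7972)
n_3 = (+0.0143, +0.9999)
n_4 = (-0.4472, +0.8944)
n_5 = (-0.9578, +0.2873)
n_6 = (-0.5230, -0.8523)
  (0,1): δ = 126.67°  ·
  (0,2): δ = 60.93°  ✓
  (0,3): δ = 24.61°  ✓
  (0,4): δ = 2.77°  ✓
  (0,5): δ = 49.51°  ✓
  (0,6): δ = 124.67°  ·
  (1,2): δ = 114.25°  ·
  (1,3): δ = 77.94°  ·
  (1,4): δ = 50.55°  ✓
  (1,5): δ = 3.82°  ✓
  (1,6): δ = 71.35°  ✓
  (2,3): δ = 143.68°  ·
  (2,4): δ = 116.30°  ·
  (2,5): δ = 69.56°  ✓
  (2,6): δ = 5.60°  ✓
  (3,4): δ = 152.62°  ·
  (3,5): δ = 105.88°  ·
  (3,6): δ = 30.72°  ✓
  (4,5): δ = 133.26°  ·
  (4,6): δ = 58.10°  ✓
  (5,6): δ = 104.84°  ·
antipodal pairs: 11

count = 11; pairs: (0,2), (0,3), (0,4), (0,5), (1,4), (1,5), (1,6), (2,5), (2,6), (3,6), (4,6)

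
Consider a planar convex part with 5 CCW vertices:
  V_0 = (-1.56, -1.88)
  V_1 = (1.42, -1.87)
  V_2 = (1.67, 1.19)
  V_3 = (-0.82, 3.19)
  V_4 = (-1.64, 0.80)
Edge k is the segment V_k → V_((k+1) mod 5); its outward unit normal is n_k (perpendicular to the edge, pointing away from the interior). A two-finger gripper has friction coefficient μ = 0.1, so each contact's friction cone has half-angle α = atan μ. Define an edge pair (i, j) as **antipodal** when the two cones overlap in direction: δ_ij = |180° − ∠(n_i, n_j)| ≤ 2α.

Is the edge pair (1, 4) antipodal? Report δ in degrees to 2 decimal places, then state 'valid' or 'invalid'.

α = atan 0.1 = 5.71°;  2α = 11.42°
edge 1: e_1 = (+0.25, +3.06);  n_1 = (+0.9967, -0.0814)
edge 4: e_4 = (+0.08, -2.68);  n_4 = (-0.9996, -0.0298)
∠(n_1, n_4) = 173.62°
δ = |180° − 173.62°| = 6.38°
6.38° ≤ 2α = 11.42°  →  valid

δ = 6.38°, valid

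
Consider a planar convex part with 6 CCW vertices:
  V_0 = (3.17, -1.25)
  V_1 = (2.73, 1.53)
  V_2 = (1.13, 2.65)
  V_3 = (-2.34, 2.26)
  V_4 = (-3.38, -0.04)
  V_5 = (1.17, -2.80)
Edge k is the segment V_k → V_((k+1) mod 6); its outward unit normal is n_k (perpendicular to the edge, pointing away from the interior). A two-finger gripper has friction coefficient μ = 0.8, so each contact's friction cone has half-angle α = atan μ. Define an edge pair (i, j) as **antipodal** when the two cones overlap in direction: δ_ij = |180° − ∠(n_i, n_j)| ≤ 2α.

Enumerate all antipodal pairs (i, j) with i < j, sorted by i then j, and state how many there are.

count = 7; pairs: (0,3), (0,4), (1,4), (1,5), (2,4), (2,5), (3,5)

α = atan 0.8 = 38.66°;  2α = 77.32°
n_0 = (+0.9877, +0.1563)
n_1 = (+0.5735, +0.8192)
n_2 = (-0.1117, +0.9937)
n_3 = (-0.9112, +0.4120)
n_4 = (-0.5186, -0.8550)
n_5 = (+0.6126, -0.7904)
  (0,1): δ = 133.99°  ·
  (0,2): δ = 92.58°  ·
  (0,3): δ = 33.33°  ✓
  (0,4): δ = 49.77°  ✓
  (0,5): δ = 118.78°  ·
  (1,2): δ = 138.60°  ·
  (1,3): δ = 79.34°  ·
  (1,4): δ = 3.75°  ✓
  (1,5): δ = 72.77°  ✓
  (2,3): δ = 120.74°  ·
  (2,4): δ = 37.65°  ✓
  (2,5): δ = 31.36°  ✓
  (3,4): δ = 96.91°  ·
  (3,5): δ = 27.89°  ✓
  (4,5): δ = 110.98°  ·
antipodal pairs: 7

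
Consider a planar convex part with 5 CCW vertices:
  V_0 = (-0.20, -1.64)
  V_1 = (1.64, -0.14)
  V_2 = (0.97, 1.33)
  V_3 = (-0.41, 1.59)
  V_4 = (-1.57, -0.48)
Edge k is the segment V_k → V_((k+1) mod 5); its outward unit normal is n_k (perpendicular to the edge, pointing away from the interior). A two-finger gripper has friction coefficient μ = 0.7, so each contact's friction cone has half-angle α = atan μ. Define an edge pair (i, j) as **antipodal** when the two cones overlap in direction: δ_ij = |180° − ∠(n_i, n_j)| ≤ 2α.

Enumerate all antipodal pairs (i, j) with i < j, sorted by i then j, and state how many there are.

count = 5; pairs: (0,2), (0,3), (1,3), (1,4), (2,4)

α = atan 0.7 = 34.99°;  2α = 69.98°
n_0 = (+0.6319, -0.7751)
n_1 = (+0.9099, +0.4147)
n_2 = (+0.1851, +0.9827)
n_3 = (-0.8724, +0.4889)
n_4 = (-0.6462, -0.7632)
  (0,1): δ = 104.68°  ·
  (0,2): δ = 49.86°  ✓
  (0,3): δ = 21.55°  ✓
  (0,4): δ = 100.56°  ·
  (1,2): δ = 125.17°  ·
  (1,3): δ = 53.77°  ✓
  (1,4): δ = 25.24°  ✓
  (2,3): δ = 108.60°  ·
  (2,4): δ = 29.59°  ✓
  (3,4): δ = 100.99°  ·
antipodal pairs: 5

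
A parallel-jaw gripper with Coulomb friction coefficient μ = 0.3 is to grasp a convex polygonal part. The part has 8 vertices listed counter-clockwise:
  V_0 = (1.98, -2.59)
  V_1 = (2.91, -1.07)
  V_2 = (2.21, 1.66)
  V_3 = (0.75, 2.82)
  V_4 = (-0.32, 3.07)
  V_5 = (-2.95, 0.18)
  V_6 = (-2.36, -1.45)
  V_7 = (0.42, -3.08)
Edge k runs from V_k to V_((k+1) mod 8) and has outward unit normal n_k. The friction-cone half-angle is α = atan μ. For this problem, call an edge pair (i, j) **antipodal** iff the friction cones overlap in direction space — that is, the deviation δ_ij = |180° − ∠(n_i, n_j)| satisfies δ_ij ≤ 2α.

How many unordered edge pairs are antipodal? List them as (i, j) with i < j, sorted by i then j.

α = atan 0.3 = 16.70°;  2α = 33.40°
n_0 = (+0.8530, -0.5219)
n_1 = (+0.9687, +0.2484)
n_2 = (+0.6221, +0.7830)
n_3 = (+0.2275, +0.9738)
n_4 = (-0.7396, +0.6731)
n_5 = (-0.9403, -0.3404)
n_6 = (-0.5058, -0.8627)
n_7 = (+0.2997, -0.9540)
  (0,1): δ = 134.16°  ·
  (0,2): δ = 97.01°  ·
  (0,3): δ = 71.69°  ·
  (0,4): δ = 10.84°  ✓
  (0,5): δ = 51.36°  ·
  (0,6): δ = 91.08°  ·
  (0,7): δ = 138.90°  ·
  (1,2): δ = 142.85°  ·
  (1,3): δ = 117.53°  ·
  (1,4): δ = 56.68°  ·
  (1,5): δ = 5.52°  ✓
  (1,6): δ = 45.23°  ·
  (1,7): δ = 93.06°  ·
  (2,3): δ = 154.68°  ·
  (2,4): δ = 93.84°  ·
  (2,5): δ = 31.63°  ✓
  (2,6): δ = 8.08°  ✓
  (2,7): δ = 55.91°  ·
  (3,4): δ = 119.15°  ·
  (3,5): δ = 56.95°  ·
  (3,6): δ = 17.23°  ✓
  (3,7): δ = 30.59°  ✓
  (4,5): δ = 117.80°  ·
  (4,6): δ = 78.08°  ·
  (4,7): δ = 30.26°  ✓
  (5,6): δ = 140.28°  ·
  (5,7): δ = 92.46°  ·
  (6,7): δ = 132.18°  ·
antipodal pairs: 7

count = 7; pairs: (0,4), (1,5), (2,5), (2,6), (3,6), (3,7), (4,7)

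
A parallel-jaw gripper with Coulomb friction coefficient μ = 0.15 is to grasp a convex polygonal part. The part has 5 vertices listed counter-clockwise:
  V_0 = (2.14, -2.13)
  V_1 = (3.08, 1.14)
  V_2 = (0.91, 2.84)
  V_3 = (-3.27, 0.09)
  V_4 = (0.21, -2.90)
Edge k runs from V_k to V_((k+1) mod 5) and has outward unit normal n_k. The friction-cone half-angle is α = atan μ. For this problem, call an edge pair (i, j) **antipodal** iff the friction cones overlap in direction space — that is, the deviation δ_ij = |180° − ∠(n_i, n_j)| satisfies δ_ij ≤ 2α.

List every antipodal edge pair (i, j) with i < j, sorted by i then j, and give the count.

count = 2; pairs: (1,3), (2,4)

α = atan 0.15 = 8.53°;  2α = 17.06°
n_0 = (+0.9611, -0.2763)
n_1 = (+0.6167, +0.7872)
n_2 = (-0.5496, +0.8354)
n_3 = (-0.6517, -0.7585)
n_4 = (+0.3706, -0.9288)
  (0,1): δ = 112.04°  ·
  (0,2): δ = 40.62°  ·
  (0,3): δ = 65.37°  ·
  (0,4): δ = 127.79°  ·
  (1,2): δ = 108.58°  ·
  (1,3): δ = 2.59°  ✓
  (1,4): δ = 59.83°  ·
  (2,3): δ = 74.01°  ·
  (2,4): δ = 11.59°  ✓
  (3,4): δ = 117.58°  ·
antipodal pairs: 2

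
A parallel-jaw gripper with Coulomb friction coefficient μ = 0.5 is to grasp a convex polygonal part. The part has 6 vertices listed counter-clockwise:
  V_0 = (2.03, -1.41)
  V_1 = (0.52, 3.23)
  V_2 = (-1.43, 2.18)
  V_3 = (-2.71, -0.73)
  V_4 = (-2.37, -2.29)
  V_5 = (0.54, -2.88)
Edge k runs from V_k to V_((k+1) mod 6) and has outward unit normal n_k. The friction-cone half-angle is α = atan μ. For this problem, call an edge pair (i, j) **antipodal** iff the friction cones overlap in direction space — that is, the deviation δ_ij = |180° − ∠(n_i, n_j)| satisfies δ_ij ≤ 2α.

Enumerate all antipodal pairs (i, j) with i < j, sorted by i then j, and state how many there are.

count = 5; pairs: (0,2), (0,3), (1,4), (1,5), (2,5)

α = atan 0.5 = 26.57°;  2α = 53.13°
n_0 = (+0.9509, +0.3095)
n_1 = (-0.4741, +0.8805)
n_2 = (-0.9154, +0.4026)
n_3 = (-0.9771, -0.2129)
n_4 = (-0.1987, -0.9801)
n_5 = (+0.7023, -0.7119)
  (0,1): δ = 79.73°  ·
  (0,2): δ = 41.77°  ✓
  (0,3): δ = 5.73°  ✓
  (0,4): δ = 60.51°  ·
  (0,5): δ = 116.59°  ·
  (1,2): δ = 142.04°  ·
  (1,3): δ = 106.01°  ·
  (1,4): δ = 39.76°  ✓
  (1,5): δ = 16.31°  ✓
  (2,3): δ = 143.96°  ·
  (2,4): δ = 77.72°  ·
  (2,5): δ = 21.64°  ✓
  (3,4): δ = 113.76°  ·
  (3,5): δ = 57.68°  ·
  (4,5): δ = 123.93°  ·
antipodal pairs: 5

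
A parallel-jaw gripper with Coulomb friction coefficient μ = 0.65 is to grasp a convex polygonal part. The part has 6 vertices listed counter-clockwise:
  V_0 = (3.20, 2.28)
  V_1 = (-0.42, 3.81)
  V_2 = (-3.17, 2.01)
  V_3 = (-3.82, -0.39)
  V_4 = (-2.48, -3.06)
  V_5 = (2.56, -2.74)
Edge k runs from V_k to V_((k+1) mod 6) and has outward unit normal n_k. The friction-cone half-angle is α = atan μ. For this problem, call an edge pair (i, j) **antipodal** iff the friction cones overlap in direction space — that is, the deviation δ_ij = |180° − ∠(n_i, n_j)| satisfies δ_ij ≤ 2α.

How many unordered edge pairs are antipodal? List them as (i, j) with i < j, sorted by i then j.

α = atan 0.65 = 33.02°;  2α = 66.05°
n_0 = (+0.3893, +0.9211)
n_1 = (-0.5477, +0.8367)
n_2 = (-0.9652, +0.2614)
n_3 = (-0.8938, -0.4486)
n_4 = (+0.0634, -0.9980)
n_5 = (+0.9920, -0.1265)
  (0,1): δ = 123.88°  ·
  (0,2): δ = 82.24°  ·
  (0,3): δ = 40.44°  ✓
  (0,4): δ = 26.54°  ✓
  (0,5): δ = 105.65°  ·
  (1,2): δ = 138.36°  ·
  (1,3): δ = 96.56°  ·
  (1,4): δ = 29.57°  ✓
  (1,5): δ = 49.53°  ✓
  (2,3): δ = 138.20°  ·
  (2,4): δ = 71.21°  ·
  (2,5): δ = 7.89°  ✓
  (3,4): δ = 113.02°  ·
  (3,5): δ = 33.92°  ✓
  (4,5): δ = 100.90°  ·
antipodal pairs: 6

count = 6; pairs: (0,3), (0,4), (1,4), (1,5), (2,5), (3,5)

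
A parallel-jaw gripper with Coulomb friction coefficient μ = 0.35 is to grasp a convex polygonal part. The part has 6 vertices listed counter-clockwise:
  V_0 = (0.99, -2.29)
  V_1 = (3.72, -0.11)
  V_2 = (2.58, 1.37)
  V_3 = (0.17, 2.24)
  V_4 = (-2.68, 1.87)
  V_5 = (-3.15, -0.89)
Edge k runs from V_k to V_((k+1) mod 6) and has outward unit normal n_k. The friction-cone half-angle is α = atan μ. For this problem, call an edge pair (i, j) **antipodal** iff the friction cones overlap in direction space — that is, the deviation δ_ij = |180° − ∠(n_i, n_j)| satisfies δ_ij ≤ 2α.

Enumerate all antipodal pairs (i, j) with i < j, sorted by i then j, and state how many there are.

α = atan 0.35 = 19.29°;  2α = 38.58°
n_0 = (+0.6240, -0.7814)
n_1 = (+0.7922, +0.6102)
n_2 = (+0.3395, +0.9406)
n_3 = (-0.1287, +0.9917)
n_4 = (-0.9858, +0.1679)
n_5 = (-0.3203, -0.9473)
  (0,1): δ = 91.00°  ·
  (0,2): δ = 58.46°  ·
  (0,3): δ = 31.21°  ✓
  (0,4): δ = 41.73°  ·
  (0,5): δ = 122.71°  ·
  (1,2): δ = 147.46°  ·
  (1,3): δ = 120.21°  ·
  (1,4): δ = 47.27°  ·
  (1,5): δ = 33.71°  ✓
  (2,3): δ = 152.75°  ·
  (2,4): δ = 79.81°  ·
  (2,5): δ = 1.17°  ✓
  (3,4): δ = 107.06°  ·
  (3,5): δ = 26.08°  ✓
  (4,5): δ = 99.02°  ·
antipodal pairs: 4

count = 4; pairs: (0,3), (1,5), (2,5), (3,5)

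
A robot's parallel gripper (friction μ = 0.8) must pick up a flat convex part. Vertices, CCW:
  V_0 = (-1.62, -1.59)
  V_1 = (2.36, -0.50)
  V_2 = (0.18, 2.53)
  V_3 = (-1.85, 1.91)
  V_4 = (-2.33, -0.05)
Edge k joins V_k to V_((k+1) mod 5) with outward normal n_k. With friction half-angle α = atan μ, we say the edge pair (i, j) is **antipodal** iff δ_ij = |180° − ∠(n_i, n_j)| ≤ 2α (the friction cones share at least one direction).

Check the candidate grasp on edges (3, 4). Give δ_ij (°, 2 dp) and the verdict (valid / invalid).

δ = 141.49°, invalid

α = atan 0.8 = 38.66°;  2α = 77.32°
edge 3: e_3 = (-0.48, -1.96);  n_3 = (-0.9713, +0.2379)
edge 4: e_4 = (+0.71, -1.54);  n_4 = (-0.9081, -0.4187)
∠(n_3, n_4) = 38.51°
δ = |180° − 38.51°| = 141.49°
141.49° > 2α = 77.32°  →  invalid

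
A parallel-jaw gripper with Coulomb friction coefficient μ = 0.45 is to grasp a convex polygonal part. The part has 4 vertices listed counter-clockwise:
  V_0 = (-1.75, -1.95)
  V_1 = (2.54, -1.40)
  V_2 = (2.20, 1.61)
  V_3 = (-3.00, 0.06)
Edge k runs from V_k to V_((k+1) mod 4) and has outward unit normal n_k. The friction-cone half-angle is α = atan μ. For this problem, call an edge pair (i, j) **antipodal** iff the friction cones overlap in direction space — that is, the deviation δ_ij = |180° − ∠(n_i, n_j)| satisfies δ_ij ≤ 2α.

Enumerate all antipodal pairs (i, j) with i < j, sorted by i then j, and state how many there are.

α = atan 0.45 = 24.23°;  2α = 48.46°
n_0 = (+0.1272, -0.9919)
n_1 = (+0.9937, +0.1122)
n_2 = (-0.2857, +0.9583)
n_3 = (-0.8492, -0.5281)
  (0,1): δ = 90.86°  ·
  (0,2): δ = 9.29°  ✓
  (0,3): δ = 114.57°  ·
  (1,2): δ = 79.85°  ·
  (1,3): δ = 25.43°  ✓
  (2,3): δ = 74.72°  ·
antipodal pairs: 2

count = 2; pairs: (0,2), (1,3)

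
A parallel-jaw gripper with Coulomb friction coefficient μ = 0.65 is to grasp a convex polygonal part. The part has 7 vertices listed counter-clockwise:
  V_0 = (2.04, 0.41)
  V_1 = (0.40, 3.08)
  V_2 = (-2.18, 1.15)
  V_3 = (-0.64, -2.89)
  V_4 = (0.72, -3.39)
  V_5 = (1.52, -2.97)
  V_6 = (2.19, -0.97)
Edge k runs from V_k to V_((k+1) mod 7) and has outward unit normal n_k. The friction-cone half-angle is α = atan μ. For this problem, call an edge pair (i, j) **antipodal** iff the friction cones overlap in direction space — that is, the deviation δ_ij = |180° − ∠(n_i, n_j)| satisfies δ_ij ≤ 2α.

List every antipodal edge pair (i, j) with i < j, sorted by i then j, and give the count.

count = 9; pairs: (0,2), (0,3), (1,3), (1,4), (1,5), (1,6), (2,5), (2,6), (3,6)

α = atan 0.65 = 33.02°;  2α = 66.05°
n_0 = (+0.8521, +0.5234)
n_1 = (-0.5990, +0.8007)
n_2 = (-0.9344, -0.3562)
n_3 = (-0.3451, -0.9386)
n_4 = (+0.4648, -0.8854)
n_5 = (+0.9482, -0.3176)
n_6 = (+0.9941, +0.1081)
  (0,1): δ = 84.76°  ·
  (0,2): δ = 10.69°  ✓
  (0,3): δ = 38.25°  ✓
  (0,4): δ = 86.14°  ·
  (0,5): δ = 129.92°  ·
  (0,6): δ = 154.64°  ·
  (1,2): δ = 105.93°  ·
  (1,3): δ = 56.98°  ✓
  (1,4): δ = 9.10°  ✓
  (1,5): δ = 34.68°  ✓
  (1,6): δ = 59.40°  ✓
  (2,3): δ = 131.05°  ·
  (2,4): δ = 83.17°  ·
  (2,5): δ = 39.39°  ✓
  (2,6): δ = 14.66°  ✓
  (3,4): δ = 132.11°  ·
  (3,5): δ = 88.34°  ·
  (3,6): δ = 63.61°  ✓
  (4,5): δ = 136.22°  ·
  (4,6): δ = 111.50°  ·
  (5,6): δ = 155.28°  ·
antipodal pairs: 9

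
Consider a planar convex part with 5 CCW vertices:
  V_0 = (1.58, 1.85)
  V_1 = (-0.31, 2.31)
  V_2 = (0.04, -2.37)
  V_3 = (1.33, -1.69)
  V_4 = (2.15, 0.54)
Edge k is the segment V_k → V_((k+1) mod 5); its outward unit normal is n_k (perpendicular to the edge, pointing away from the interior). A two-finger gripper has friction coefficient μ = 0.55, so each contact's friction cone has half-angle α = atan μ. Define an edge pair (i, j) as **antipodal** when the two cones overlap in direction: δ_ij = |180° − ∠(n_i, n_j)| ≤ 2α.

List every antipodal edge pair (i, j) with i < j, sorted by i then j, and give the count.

count = 3; pairs: (0,2), (1,3), (1,4)

α = atan 0.55 = 28.81°;  2α = 57.62°
n_0 = (+0.2365, +0.9716)
n_1 = (-0.9972, -0.0746)
n_2 = (+0.4663, -0.8846)
n_3 = (+0.9386, -0.3451)
n_4 = (+0.9170, +0.3990)
  (0,1): δ = 72.04°  ·
  (0,2): δ = 41.47°  ✓
  (0,3): δ = 83.49°  ·
  (0,4): δ = 127.19°  ·
  (1,2): δ = 66.48°  ·
  (1,3): δ = 24.47°  ✓
  (1,4): δ = 19.24°  ✓
  (2,3): δ = 137.98°  ·
  (2,4): δ = 94.28°  ·
  (3,4): δ = 136.30°  ·
antipodal pairs: 3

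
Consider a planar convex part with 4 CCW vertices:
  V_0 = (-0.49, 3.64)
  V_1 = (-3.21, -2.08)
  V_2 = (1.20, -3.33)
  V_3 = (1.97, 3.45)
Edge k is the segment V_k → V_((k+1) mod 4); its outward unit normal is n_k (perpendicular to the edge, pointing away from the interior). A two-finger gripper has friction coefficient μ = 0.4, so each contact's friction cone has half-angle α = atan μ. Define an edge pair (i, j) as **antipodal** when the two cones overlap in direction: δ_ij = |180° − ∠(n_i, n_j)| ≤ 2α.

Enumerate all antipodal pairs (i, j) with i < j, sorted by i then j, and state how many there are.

count = 2; pairs: (0,2), (1,3)

α = atan 0.4 = 21.80°;  2α = 43.60°
n_0 = (-0.9031, +0.4294)
n_1 = (-0.2727, -0.9621)
n_2 = (+0.9936, -0.1128)
n_3 = (+0.0770, +0.9970)
  (0,1): δ = 80.39°  ·
  (0,2): δ = 18.95°  ✓
  (0,3): δ = 111.02°  ·
  (1,2): δ = 80.65°  ·
  (1,3): δ = 11.41°  ✓
  (2,3): δ = 87.94°  ·
antipodal pairs: 2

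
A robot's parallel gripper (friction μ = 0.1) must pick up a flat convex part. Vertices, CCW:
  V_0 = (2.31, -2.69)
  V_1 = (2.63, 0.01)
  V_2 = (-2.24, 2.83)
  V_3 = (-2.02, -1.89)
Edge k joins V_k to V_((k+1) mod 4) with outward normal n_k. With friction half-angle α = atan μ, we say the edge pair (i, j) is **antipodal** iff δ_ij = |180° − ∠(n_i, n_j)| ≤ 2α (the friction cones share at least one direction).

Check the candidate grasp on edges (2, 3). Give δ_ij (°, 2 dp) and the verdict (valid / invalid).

δ = 103.14°, invalid

α = atan 0.1 = 5.71°;  2α = 11.42°
edge 2: e_2 = (+0.22, -4.72);  n_2 = (-0.9989, -0.0466)
edge 3: e_3 = (+4.33, -0.80);  n_3 = (-0.1817, -0.9834)
∠(n_2, n_3) = 76.86°
δ = |180° − 76.86°| = 103.14°
103.14° > 2α = 11.42°  →  invalid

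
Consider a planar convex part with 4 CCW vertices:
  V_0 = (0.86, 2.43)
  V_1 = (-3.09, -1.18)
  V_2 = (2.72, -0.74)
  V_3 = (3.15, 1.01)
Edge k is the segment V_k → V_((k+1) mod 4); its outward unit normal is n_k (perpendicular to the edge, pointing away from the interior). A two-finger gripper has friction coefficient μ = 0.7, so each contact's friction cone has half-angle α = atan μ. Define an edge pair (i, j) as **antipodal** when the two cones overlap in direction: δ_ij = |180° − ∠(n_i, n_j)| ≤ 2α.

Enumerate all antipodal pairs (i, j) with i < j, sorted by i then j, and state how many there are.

count = 3; pairs: (0,1), (0,2), (1,3)

α = atan 0.7 = 34.99°;  2α = 69.98°
n_0 = (-0.6746, +0.7382)
n_1 = (+0.0755, -0.9971)
n_2 = (+0.9711, -0.2386)
n_3 = (+0.5270, +0.8499)
  (0,1): δ = 38.09°  ✓
  (0,2): δ = 33.77°  ✓
  (0,3): δ = 105.77°  ·
  (1,2): δ = 108.14°  ·
  (1,3): δ = 36.13°  ✓
  (2,3): δ = 108.00°  ·
antipodal pairs: 3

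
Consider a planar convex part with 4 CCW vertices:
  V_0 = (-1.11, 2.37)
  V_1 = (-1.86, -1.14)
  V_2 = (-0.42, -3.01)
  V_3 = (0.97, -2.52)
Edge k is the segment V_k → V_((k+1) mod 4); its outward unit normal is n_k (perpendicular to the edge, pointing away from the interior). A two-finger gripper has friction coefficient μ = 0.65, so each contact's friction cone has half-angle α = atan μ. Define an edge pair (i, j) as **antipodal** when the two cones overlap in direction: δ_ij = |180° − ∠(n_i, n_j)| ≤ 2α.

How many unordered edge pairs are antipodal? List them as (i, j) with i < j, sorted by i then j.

α = atan 0.65 = 33.02°;  2α = 66.05°
n_0 = (-0.9779, +0.2090)
n_1 = (-0.7923, -0.6101)
n_2 = (+0.3325, -0.9431)
n_3 = (+0.9202, +0.3914)
  (0,1): δ = 130.34°  ·
  (0,2): δ = 58.52°  ✓
  (0,3): δ = 35.10°  ✓
  (1,2): δ = 108.18°  ·
  (1,3): δ = 14.56°  ✓
  (2,3): δ = 86.38°  ·
antipodal pairs: 3

count = 3; pairs: (0,2), (0,3), (1,3)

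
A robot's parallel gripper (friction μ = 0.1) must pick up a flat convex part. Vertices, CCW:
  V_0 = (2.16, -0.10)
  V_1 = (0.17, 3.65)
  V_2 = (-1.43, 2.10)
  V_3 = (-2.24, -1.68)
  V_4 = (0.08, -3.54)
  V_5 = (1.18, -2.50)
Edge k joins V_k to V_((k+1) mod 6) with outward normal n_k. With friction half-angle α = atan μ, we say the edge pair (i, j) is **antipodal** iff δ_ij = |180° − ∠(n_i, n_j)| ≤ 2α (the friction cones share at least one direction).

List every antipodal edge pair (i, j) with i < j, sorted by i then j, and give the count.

count = 2; pairs: (1,4), (2,5)

α = atan 0.1 = 5.71°;  2α = 11.42°
n_0 = (+0.8833, +0.4688)
n_1 = (-0.6958, +0.7182)
n_2 = (-0.9778, +0.2095)
n_3 = (-0.6255, -0.7802)
n_4 = (+0.6870, -0.7266)
n_5 = (+0.9258, -0.3780)
  (0,1): δ = 73.86°  ·
  (0,2): δ = 40.05°  ·
  (0,3): δ = 23.33°  ·
  (0,4): δ = 105.44°  ·
  (0,5): δ = 129.83°  ·
  (1,2): δ = 146.19°  ·
  (1,3): δ = 82.81°  ·
  (1,4): δ = 0.70°  ✓
  (1,5): δ = 23.70°  ·
  (2,3): δ = 116.63°  ·
  (2,4): δ = 34.51°  ·
  (2,5): δ = 10.12°  ✓
  (3,4): δ = 97.89°  ·
  (3,5): δ = 73.49°  ·
  (4,5): δ = 155.61°  ·
antipodal pairs: 2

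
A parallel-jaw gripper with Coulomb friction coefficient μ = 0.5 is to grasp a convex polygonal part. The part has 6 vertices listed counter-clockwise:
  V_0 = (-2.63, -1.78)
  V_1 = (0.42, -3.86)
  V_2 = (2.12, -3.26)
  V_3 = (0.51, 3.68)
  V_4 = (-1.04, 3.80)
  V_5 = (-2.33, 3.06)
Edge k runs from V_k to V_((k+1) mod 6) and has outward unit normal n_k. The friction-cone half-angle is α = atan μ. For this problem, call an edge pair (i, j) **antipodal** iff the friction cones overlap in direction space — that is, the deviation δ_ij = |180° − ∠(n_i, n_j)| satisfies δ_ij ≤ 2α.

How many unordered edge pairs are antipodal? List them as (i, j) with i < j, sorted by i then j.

α = atan 0.5 = 26.57°;  2α = 53.13°
n_0 = (-0.5634, -0.8262)
n_1 = (+0.3328, -0.9430)
n_2 = (+0.9741, +0.2260)
n_3 = (+0.0772, +0.9970)
n_4 = (-0.4976, +0.8674)
n_5 = (-0.9981, +0.0619)
  (0,1): δ = 126.27°  ·
  (0,2): δ = 42.65°  ✓
  (0,3): δ = 29.87°  ✓
  (0,4): δ = 64.13°  ·
  (0,5): δ = 120.75°  ·
  (1,2): δ = 96.38°  ·
  (1,3): δ = 23.87°  ✓
  (1,4): δ = 10.40°  ✓
  (1,5): δ = 67.01°  ·
  (2,3): δ = 107.49°  ·
  (2,4): δ = 73.22°  ·
  (2,5): δ = 16.61°  ✓
  (3,4): δ = 145.73°  ·
  (3,5): δ = 89.12°  ·
  (4,5): δ = 123.39°  ·
antipodal pairs: 5

count = 5; pairs: (0,2), (0,3), (1,3), (1,4), (2,5)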